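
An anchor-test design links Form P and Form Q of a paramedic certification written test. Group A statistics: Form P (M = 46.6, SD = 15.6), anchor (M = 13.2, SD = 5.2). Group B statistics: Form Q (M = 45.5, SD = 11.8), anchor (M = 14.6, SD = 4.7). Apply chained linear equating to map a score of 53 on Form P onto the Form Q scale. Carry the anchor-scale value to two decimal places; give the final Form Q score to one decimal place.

Form P → anchor (Group A): v = (5.2/15.6)(53 − 46.6) + 13.2 = 15.33
anchor → Form Q (Group B): y = (11.8/4.7)(15.33 − 14.6) + 45.5 = 47.3

47.3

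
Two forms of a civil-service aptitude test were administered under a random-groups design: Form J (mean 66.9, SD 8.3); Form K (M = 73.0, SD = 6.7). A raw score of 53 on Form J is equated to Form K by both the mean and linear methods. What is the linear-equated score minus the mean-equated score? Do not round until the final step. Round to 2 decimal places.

2.68

Mean-equated: 53 + (73.0 − 66.9) = 59.10
Linear-equated: (6.7/8.3)(53 − 66.9) + 73.0 = 61.780
Difference = 61.780 − 59.10 = 2.68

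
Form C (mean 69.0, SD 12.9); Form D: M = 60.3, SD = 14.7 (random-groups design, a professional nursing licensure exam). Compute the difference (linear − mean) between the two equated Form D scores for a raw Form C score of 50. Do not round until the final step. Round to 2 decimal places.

-2.65

Mean-equated: 50 + (60.3 − 69.0) = 41.30
Linear-equated: (14.7/12.9)(50 − 69.0) + 60.3 = 38.649
Difference = 38.649 − 41.30 = -2.65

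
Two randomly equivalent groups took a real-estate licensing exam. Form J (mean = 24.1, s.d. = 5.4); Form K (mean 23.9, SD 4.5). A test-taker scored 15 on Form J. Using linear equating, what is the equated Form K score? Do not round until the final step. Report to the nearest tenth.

Linear equating: y = (SD_Y/SD_X)(x − M_X) + M_Y
y = (4.5/5.4)(15 − 24.1) + 23.9
y = 0.833333 × -9.1 + 23.9 = -7.5833 + 23.9 = 16.3

16.3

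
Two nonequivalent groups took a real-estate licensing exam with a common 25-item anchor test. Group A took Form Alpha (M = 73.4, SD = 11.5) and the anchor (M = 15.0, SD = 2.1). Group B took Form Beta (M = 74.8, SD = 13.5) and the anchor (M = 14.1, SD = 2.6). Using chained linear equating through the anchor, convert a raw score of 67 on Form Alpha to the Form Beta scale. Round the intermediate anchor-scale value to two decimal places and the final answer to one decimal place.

Form Alpha → anchor (Group A): v = (2.1/11.5)(67 − 73.4) + 15.0 = 13.83
anchor → Form Beta (Group B): y = (13.5/2.6)(13.83 − 14.1) + 74.8 = 73.4

73.4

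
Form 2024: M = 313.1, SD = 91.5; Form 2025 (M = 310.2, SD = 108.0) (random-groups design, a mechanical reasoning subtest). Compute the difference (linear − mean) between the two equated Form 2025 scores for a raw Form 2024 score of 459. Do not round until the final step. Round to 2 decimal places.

26.31

Mean-equated: 459 + (310.2 − 313.1) = 456.10
Linear-equated: (108.0/91.5)(459 − 313.1) + 310.2 = 482.410
Difference = 482.410 − 456.10 = 26.31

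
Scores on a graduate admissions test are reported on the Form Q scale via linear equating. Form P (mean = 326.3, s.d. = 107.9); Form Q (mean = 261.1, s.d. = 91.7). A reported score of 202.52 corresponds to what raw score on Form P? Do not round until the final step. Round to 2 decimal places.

Invert y = (SD_Y/SD_X)(x − M_X) + M_Y:
x = (SD_X/SD_Y)(y − M_Y) + M_X = (107.9/91.7)(202.52 − 261.1) + 326.3
x = 1.176663 × -58.580 + 326.3 = 257.37

257.37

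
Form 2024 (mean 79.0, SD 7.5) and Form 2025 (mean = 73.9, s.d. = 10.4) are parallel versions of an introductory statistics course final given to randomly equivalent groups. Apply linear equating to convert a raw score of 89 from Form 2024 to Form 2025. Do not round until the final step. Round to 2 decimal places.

87.77

Linear equating: y = (SD_Y/SD_X)(x − M_X) + M_Y
y = (10.4/7.5)(89 − 79.0) + 73.9
y = 1.386667 × 10.0 + 73.9 = 13.8667 + 73.9 = 87.77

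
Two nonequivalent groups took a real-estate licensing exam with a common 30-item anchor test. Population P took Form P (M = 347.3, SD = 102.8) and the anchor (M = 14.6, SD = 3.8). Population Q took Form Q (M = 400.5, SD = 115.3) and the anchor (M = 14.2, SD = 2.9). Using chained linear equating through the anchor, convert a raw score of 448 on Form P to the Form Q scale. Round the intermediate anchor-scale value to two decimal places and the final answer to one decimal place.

564.3

Form P → anchor (Population P): v = (3.8/102.8)(448 − 347.3) + 14.6 = 18.32
anchor → Form Q (Population Q): y = (115.3/2.9)(18.32 − 14.2) + 400.5 = 564.3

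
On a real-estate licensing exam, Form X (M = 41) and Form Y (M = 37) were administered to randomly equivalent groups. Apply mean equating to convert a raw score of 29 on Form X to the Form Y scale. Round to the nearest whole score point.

Mean equating: y = x + (M_Y − M_X) = 29 + (37 − 41) = 25

25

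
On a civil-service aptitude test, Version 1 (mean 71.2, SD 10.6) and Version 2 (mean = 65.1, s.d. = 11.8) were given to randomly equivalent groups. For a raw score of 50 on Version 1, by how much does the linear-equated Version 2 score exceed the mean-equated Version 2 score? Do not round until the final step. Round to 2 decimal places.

-2.40

Mean-equated: 50 + (65.1 − 71.2) = 43.90
Linear-equated: (11.8/10.6)(50 − 71.2) + 65.1 = 41.500
Difference = 41.500 − 43.90 = -2.40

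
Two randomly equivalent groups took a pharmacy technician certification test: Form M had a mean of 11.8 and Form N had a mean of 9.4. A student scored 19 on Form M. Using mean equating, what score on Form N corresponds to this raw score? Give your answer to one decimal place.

16.6

Mean equating: y = x + (M_Y − M_X) = 19 + (9.4 − 11.8) = 16.6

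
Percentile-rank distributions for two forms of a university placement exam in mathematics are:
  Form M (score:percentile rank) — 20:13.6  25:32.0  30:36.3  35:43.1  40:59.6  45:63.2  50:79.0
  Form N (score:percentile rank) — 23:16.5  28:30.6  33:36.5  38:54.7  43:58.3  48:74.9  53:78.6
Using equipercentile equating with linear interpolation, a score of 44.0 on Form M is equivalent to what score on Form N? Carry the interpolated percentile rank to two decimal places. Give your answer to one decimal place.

44.3

PR of 44.0 on Form M: 59.6 + (44.0 − 40)/(45 − 40) × (63.2 − 59.6) = 62.48
On Form N, PR 62.48 falls between score 43 (PR 58.3) and 48 (PR 74.9).
Interpolate: 43 + (62.48 − 58.3)/(74.9 − 58.3) × (48 − 43) = 44.3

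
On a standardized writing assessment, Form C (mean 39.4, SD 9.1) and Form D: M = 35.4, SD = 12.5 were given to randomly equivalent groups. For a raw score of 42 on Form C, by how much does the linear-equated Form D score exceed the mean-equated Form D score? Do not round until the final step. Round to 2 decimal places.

Mean-equated: 42 + (35.4 − 39.4) = 38.00
Linear-equated: (12.5/9.1)(42 − 39.4) + 35.4 = 38.971
Difference = 38.971 − 38.00 = 0.97

0.97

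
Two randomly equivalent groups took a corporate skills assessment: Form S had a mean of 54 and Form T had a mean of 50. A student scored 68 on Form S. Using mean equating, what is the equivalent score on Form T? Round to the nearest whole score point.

Mean equating: y = x + (M_Y − M_X) = 68 + (50 − 54) = 64

64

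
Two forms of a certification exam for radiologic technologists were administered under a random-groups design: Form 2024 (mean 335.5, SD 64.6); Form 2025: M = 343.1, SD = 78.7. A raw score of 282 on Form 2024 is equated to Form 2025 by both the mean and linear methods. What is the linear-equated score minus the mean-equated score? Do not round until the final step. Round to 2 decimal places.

-11.68

Mean-equated: 282 + (343.1 − 335.5) = 289.60
Linear-equated: (78.7/64.6)(282 − 335.5) + 343.1 = 277.923
Difference = 277.923 − 289.60 = -11.68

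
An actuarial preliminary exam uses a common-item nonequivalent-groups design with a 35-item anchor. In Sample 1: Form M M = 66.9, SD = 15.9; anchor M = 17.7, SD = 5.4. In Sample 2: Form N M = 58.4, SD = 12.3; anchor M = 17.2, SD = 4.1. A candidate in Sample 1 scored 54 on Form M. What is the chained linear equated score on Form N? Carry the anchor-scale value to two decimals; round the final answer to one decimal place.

46.8

Form M → anchor (Sample 1): v = (5.4/15.9)(54 − 66.9) + 17.7 = 13.32
anchor → Form N (Sample 2): y = (12.3/4.1)(13.32 − 17.2) + 58.4 = 46.8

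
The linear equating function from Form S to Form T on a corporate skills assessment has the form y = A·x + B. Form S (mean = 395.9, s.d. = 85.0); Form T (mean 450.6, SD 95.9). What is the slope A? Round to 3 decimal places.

1.128

A = SD_Y / SD_X = 95.9 / 85.0 = 1.128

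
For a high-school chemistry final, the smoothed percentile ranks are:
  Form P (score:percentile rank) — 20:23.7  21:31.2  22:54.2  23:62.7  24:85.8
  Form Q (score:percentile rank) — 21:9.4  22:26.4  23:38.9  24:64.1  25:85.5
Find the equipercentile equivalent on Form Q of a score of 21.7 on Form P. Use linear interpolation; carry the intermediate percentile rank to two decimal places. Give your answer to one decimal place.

23.3

PR of 21.7 on Form P: 31.2 + (21.7 − 21)/(22 − 21) × (54.2 − 31.2) = 47.30
On Form Q, PR 47.30 falls between score 23 (PR 38.9) and 24 (PR 64.1).
Interpolate: 23 + (47.30 − 38.9)/(64.1 − 38.9) × (24 − 23) = 23.3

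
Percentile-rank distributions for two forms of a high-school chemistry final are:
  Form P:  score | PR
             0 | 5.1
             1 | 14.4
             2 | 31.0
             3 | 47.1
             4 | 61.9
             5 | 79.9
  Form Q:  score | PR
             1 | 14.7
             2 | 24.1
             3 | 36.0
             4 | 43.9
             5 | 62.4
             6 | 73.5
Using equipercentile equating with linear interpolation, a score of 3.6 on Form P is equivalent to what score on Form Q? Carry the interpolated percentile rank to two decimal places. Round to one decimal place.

PR of 3.6 on Form P: 47.1 + (3.6 − 3)/(4 − 3) × (61.9 − 47.1) = 55.98
On Form Q, PR 55.98 falls between score 4 (PR 43.9) and 5 (PR 62.4).
Interpolate: 4 + (55.98 − 43.9)/(62.4 − 43.9) × (5 − 4) = 4.7

4.7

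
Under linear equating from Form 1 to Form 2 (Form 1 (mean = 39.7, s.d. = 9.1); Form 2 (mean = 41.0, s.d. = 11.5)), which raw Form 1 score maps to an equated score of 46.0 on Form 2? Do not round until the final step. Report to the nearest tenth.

43.7

Invert y = (SD_Y/SD_X)(x − M_X) + M_Y:
x = (SD_X/SD_Y)(y − M_Y) + M_X = (9.1/11.5)(46.0 − 41.0) + 39.7
x = 0.791304 × 5.000 + 39.7 = 43.7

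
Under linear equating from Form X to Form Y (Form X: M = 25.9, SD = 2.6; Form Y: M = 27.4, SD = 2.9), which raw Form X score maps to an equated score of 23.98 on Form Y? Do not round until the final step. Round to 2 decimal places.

Invert y = (SD_Y/SD_X)(x − M_X) + M_Y:
x = (SD_X/SD_Y)(y − M_Y) + M_X = (2.6/2.9)(23.98 − 27.4) + 25.9
x = 0.896552 × -3.420 + 25.9 = 22.83

22.83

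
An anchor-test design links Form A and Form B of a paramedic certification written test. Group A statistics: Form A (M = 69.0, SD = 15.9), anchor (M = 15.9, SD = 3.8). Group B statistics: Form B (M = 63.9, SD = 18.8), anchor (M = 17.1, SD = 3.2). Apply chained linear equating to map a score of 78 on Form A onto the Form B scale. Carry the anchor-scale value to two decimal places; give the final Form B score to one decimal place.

69.5

Form A → anchor (Group A): v = (3.8/15.9)(78 − 69.0) + 15.9 = 18.05
anchor → Form B (Group B): y = (18.8/3.2)(18.05 − 17.1) + 63.9 = 69.5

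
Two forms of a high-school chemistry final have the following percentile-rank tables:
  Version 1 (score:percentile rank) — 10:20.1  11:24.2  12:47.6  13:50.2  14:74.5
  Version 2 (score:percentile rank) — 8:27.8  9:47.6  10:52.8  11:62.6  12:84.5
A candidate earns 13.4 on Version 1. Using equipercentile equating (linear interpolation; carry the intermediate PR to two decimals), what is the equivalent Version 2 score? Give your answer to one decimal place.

10.7

PR of 13.4 on Version 1: 50.2 + (13.4 − 13)/(14 − 13) × (74.5 − 50.2) = 59.92
On Version 2, PR 59.92 falls between score 10 (PR 52.8) and 11 (PR 62.6).
Interpolate: 10 + (59.92 − 52.8)/(62.6 − 52.8) × (11 − 10) = 10.7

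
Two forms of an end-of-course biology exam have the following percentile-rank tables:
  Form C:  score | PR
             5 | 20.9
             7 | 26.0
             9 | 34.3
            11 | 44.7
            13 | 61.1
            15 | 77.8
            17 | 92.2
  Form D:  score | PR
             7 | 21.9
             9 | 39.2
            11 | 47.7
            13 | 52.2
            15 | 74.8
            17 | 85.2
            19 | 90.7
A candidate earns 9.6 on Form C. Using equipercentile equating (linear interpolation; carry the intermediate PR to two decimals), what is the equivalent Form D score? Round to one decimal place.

PR of 9.6 on Form C: 34.3 + (9.6 − 9)/(11 − 9) × (44.7 − 34.3) = 37.42
On Form D, PR 37.42 falls between score 7 (PR 21.9) and 9 (PR 39.2).
Interpolate: 7 + (37.42 − 21.9)/(39.2 − 21.9) × (9 − 7) = 8.8

8.8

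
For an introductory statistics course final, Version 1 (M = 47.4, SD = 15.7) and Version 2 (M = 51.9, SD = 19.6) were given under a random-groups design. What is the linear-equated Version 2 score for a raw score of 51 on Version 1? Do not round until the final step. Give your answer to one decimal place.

Linear equating: y = (SD_Y/SD_X)(x − M_X) + M_Y
y = (19.6/15.7)(51 − 47.4) + 51.9
y = 1.248408 × 3.6 + 51.9 = 4.4943 + 51.9 = 56.4

56.4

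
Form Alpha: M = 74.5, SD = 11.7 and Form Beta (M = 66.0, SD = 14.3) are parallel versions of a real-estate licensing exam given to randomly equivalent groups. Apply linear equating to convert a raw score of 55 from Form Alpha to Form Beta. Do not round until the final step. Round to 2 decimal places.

Linear equating: y = (SD_Y/SD_X)(x − M_X) + M_Y
y = (14.3/11.7)(55 − 74.5) + 66.0
y = 1.222222 × -19.5 + 66.0 = -23.8333 + 66.0 = 42.17

42.17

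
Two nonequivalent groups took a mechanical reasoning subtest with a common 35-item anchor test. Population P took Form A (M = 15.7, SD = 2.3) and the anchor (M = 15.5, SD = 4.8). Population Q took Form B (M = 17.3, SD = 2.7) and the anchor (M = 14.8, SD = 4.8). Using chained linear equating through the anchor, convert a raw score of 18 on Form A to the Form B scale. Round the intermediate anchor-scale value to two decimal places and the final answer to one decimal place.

20.4

Form A → anchor (Population P): v = (4.8/2.3)(18 − 15.7) + 15.5 = 20.30
anchor → Form B (Population Q): y = (2.7/4.8)(20.30 − 14.8) + 17.3 = 20.4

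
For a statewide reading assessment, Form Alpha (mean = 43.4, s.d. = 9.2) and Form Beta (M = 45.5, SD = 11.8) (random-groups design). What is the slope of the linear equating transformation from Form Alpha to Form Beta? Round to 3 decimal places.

A = SD_Y / SD_X = 11.8 / 9.2 = 1.283

1.283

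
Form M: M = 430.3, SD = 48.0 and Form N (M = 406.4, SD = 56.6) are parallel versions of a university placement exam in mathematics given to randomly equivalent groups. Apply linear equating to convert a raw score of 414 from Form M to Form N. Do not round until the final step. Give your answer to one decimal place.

Linear equating: y = (SD_Y/SD_X)(x − M_X) + M_Y
y = (56.6/48.0)(414 − 430.3) + 406.4
y = 1.179167 × -16.3 + 406.4 = -19.2204 + 406.4 = 387.2

387.2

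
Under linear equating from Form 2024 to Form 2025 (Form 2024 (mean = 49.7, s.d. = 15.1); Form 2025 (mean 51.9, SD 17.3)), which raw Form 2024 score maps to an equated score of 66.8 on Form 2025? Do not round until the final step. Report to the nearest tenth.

Invert y = (SD_Y/SD_X)(x − M_X) + M_Y:
x = (SD_X/SD_Y)(y − M_Y) + M_X = (15.1/17.3)(66.8 − 51.9) + 49.7
x = 0.872832 × 14.900 + 49.7 = 62.7

62.7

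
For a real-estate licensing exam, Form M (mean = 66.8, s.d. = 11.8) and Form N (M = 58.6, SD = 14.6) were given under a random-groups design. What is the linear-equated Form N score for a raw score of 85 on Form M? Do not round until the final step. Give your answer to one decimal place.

Linear equating: y = (SD_Y/SD_X)(x − M_X) + M_Y
y = (14.6/11.8)(85 − 66.8) + 58.6
y = 1.237288 × 18.2 + 58.6 = 22.5186 + 58.6 = 81.1

81.1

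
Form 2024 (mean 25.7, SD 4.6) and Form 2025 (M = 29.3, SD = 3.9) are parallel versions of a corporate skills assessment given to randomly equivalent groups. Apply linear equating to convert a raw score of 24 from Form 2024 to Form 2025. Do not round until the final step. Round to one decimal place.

27.9

Linear equating: y = (SD_Y/SD_X)(x − M_X) + M_Y
y = (3.9/4.6)(24 − 25.7) + 29.3
y = 0.847826 × -1.7 + 29.3 = -1.4413 + 29.3 = 27.9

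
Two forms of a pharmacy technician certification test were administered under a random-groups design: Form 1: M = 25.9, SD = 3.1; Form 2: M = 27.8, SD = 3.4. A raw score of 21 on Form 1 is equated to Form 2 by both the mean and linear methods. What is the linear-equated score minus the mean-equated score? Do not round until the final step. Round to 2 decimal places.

Mean-equated: 21 + (27.8 − 25.9) = 22.90
Linear-equated: (3.4/3.1)(21 − 25.9) + 27.8 = 22.426
Difference = 22.426 − 22.90 = -0.47

-0.47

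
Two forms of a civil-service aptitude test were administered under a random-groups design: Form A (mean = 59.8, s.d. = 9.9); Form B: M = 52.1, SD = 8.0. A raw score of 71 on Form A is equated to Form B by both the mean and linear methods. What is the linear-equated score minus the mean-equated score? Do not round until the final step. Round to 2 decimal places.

-2.15

Mean-equated: 71 + (52.1 − 59.8) = 63.30
Linear-equated: (8.0/9.9)(71 − 59.8) + 52.1 = 61.151
Difference = 61.151 − 63.30 = -2.15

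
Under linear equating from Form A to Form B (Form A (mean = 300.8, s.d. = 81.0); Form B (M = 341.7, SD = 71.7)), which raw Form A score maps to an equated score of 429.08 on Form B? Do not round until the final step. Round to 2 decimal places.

399.51

Invert y = (SD_Y/SD_X)(x − M_X) + M_Y:
x = (SD_X/SD_Y)(y − M_Y) + M_X = (81.0/71.7)(429.08 − 341.7) + 300.8
x = 1.129707 × 87.380 + 300.8 = 399.51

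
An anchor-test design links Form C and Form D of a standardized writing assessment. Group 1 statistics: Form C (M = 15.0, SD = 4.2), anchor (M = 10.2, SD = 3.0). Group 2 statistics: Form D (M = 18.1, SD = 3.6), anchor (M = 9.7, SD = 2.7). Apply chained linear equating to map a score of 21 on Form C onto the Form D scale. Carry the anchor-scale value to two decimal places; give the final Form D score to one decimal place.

Form C → anchor (Group 1): v = (3.0/4.2)(21 − 15.0) + 10.2 = 14.49
anchor → Form D (Group 2): y = (3.6/2.7)(14.49 − 9.7) + 18.1 = 24.5

24.5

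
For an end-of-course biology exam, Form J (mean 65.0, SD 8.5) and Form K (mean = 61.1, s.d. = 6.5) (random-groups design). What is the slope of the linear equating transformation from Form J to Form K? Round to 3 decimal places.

A = SD_Y / SD_X = 6.5 / 8.5 = 0.765

0.765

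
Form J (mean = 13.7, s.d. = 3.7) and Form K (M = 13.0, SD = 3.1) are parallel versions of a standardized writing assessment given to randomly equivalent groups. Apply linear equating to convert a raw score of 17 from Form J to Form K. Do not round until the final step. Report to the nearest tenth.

Linear equating: y = (SD_Y/SD_X)(x − M_X) + M_Y
y = (3.1/3.7)(17 − 13.7) + 13.0
y = 0.837838 × 3.3 + 13.0 = 2.7649 + 13.0 = 15.8

15.8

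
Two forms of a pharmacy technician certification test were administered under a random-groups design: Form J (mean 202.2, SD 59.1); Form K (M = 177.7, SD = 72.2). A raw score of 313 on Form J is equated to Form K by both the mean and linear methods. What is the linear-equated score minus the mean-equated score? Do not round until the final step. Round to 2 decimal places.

Mean-equated: 313 + (177.7 − 202.2) = 288.50
Linear-equated: (72.2/59.1)(313 − 202.2) + 177.7 = 313.060
Difference = 313.060 − 288.50 = 24.56

24.56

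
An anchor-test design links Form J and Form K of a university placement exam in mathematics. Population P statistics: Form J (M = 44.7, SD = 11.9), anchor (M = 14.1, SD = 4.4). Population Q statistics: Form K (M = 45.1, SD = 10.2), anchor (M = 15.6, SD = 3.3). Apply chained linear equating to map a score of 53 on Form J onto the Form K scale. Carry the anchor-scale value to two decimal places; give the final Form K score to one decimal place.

50.0

Form J → anchor (Population P): v = (4.4/11.9)(53 − 44.7) + 14.1 = 17.17
anchor → Form K (Population Q): y = (10.2/3.3)(17.17 − 15.6) + 45.1 = 50.0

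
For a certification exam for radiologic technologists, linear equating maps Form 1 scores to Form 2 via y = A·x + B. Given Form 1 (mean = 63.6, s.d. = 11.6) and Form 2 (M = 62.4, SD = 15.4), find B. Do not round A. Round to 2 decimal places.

A = SD_Y / SD_X = 15.4 / 11.6 = 1.327586
B = M_Y − A·M_X = 62.4 − 1.327586 × 63.6 = -22.03

-22.03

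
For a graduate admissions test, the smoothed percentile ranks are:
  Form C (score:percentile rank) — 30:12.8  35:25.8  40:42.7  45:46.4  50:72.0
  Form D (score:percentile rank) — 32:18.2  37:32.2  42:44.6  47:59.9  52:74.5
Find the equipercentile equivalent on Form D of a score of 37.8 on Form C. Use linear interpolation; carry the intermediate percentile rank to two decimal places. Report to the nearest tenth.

PR of 37.8 on Form C: 25.8 + (37.8 − 35)/(40 − 35) × (42.7 − 25.8) = 35.26
On Form D, PR 35.26 falls between score 37 (PR 32.2) and 42 (PR 44.6).
Interpolate: 37 + (35.26 − 32.2)/(44.6 − 32.2) × (42 − 37) = 38.2

38.2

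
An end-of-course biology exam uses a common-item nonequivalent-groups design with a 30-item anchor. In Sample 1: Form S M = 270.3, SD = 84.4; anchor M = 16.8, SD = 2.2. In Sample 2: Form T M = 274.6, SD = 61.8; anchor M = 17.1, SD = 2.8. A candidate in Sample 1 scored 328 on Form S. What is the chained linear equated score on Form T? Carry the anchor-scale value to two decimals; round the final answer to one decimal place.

Form S → anchor (Sample 1): v = (2.2/84.4)(328 − 270.3) + 16.8 = 18.30
anchor → Form T (Sample 2): y = (61.8/2.8)(18.30 − 17.1) + 274.6 = 301.1

301.1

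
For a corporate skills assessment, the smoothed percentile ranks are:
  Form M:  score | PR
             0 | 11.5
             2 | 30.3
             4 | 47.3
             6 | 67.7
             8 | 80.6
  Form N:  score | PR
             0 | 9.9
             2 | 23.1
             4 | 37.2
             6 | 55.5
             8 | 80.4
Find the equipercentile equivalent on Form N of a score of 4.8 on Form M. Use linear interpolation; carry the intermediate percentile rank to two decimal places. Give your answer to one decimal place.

PR of 4.8 on Form M: 47.3 + (4.8 − 4)/(6 − 4) × (67.7 − 47.3) = 55.46
On Form N, PR 55.46 falls between score 4 (PR 37.2) and 6 (PR 55.5).
Interpolate: 4 + (55.46 − 37.2)/(55.5 − 37.2) × (6 − 4) = 6.0

6.0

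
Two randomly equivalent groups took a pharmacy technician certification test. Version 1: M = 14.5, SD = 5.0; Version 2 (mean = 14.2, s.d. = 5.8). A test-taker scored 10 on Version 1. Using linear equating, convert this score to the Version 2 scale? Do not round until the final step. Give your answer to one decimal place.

9.0

Linear equating: y = (SD_Y/SD_X)(x − M_X) + M_Y
y = (5.8/5.0)(10 − 14.5) + 14.2
y = 1.160000 × -4.5 + 14.2 = -5.2200 + 14.2 = 9.0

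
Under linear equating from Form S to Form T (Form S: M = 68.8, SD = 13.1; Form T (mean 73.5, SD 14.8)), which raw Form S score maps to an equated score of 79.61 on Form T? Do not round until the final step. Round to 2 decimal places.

Invert y = (SD_Y/SD_X)(x − M_X) + M_Y:
x = (SD_X/SD_Y)(y − M_Y) + M_X = (13.1/14.8)(79.61 − 73.5) + 68.8
x = 0.885135 × 6.110 + 68.8 = 74.21

74.21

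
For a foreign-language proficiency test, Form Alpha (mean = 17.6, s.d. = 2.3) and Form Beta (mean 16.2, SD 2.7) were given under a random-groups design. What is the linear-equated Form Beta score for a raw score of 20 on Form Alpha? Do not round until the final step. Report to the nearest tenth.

Linear equating: y = (SD_Y/SD_X)(x − M_X) + M_Y
y = (2.7/2.3)(20 − 17.6) + 16.2
y = 1.173913 × 2.4 + 16.2 = 2.8174 + 16.2 = 19.0

19.0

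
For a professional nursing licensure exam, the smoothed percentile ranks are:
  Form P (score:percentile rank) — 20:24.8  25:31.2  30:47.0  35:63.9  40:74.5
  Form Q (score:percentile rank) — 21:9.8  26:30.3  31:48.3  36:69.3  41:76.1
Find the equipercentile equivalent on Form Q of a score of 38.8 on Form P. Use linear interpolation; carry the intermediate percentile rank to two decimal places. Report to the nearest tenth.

38.0

PR of 38.8 on Form P: 63.9 + (38.8 − 35)/(40 − 35) × (74.5 − 63.9) = 71.96
On Form Q, PR 71.96 falls between score 36 (PR 69.3) and 41 (PR 76.1).
Interpolate: 36 + (71.96 − 69.3)/(76.1 − 69.3) × (41 − 36) = 38.0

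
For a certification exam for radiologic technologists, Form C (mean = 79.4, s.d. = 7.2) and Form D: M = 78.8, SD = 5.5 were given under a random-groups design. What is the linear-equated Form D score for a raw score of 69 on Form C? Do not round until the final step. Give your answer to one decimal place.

Linear equating: y = (SD_Y/SD_X)(x − M_X) + M_Y
y = (5.5/7.2)(69 − 79.4) + 78.8
y = 0.763889 × -10.4 + 78.8 = -7.9444 + 78.8 = 70.9

70.9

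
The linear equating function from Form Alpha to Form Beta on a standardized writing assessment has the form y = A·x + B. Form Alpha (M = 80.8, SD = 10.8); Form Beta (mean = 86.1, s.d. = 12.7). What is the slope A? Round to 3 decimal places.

A = SD_Y / SD_X = 12.7 / 10.8 = 1.176

1.176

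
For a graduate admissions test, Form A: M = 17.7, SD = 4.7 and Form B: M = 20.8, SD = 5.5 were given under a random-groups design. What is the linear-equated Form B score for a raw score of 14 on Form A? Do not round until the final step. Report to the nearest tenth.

Linear equating: y = (SD_Y/SD_X)(x − M_X) + M_Y
y = (5.5/4.7)(14 − 17.7) + 20.8
y = 1.170213 × -3.7 + 20.8 = -4.3298 + 20.8 = 16.5

16.5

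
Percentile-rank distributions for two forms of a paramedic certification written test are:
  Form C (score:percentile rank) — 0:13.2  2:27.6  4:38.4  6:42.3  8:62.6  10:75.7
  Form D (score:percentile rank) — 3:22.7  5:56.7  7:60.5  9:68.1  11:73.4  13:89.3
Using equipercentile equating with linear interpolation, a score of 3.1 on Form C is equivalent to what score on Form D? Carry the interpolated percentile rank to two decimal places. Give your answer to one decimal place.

3.6

PR of 3.1 on Form C: 27.6 + (3.1 − 2)/(4 − 2) × (38.4 − 27.6) = 33.54
On Form D, PR 33.54 falls between score 3 (PR 22.7) and 5 (PR 56.7).
Interpolate: 3 + (33.54 − 22.7)/(56.7 − 22.7) × (5 − 3) = 3.6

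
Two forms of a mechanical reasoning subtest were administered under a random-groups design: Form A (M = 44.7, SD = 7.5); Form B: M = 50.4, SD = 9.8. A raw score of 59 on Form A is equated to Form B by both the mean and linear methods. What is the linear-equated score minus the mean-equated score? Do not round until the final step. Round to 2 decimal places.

Mean-equated: 59 + (50.4 − 44.7) = 64.70
Linear-equated: (9.8/7.5)(59 − 44.7) + 50.4 = 69.085
Difference = 69.085 − 64.70 = 4.39

4.39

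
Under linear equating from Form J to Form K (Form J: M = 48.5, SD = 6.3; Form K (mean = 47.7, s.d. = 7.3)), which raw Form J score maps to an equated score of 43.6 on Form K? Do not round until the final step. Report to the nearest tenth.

45.0

Invert y = (SD_Y/SD_X)(x − M_X) + M_Y:
x = (SD_X/SD_Y)(y − M_Y) + M_X = (6.3/7.3)(43.6 − 47.7) + 48.5
x = 0.863014 × -4.100 + 48.5 = 45.0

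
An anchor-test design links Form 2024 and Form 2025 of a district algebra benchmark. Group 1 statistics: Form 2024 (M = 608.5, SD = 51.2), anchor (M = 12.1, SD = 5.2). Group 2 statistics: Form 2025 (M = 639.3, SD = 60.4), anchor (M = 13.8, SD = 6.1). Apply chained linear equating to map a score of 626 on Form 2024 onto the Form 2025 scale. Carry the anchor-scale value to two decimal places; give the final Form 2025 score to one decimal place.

Form 2024 → anchor (Group 1): v = (5.2/51.2)(626 − 608.5) + 12.1 = 13.88
anchor → Form 2025 (Group 2): y = (60.4/6.1)(13.88 − 13.8) + 639.3 = 640.1

640.1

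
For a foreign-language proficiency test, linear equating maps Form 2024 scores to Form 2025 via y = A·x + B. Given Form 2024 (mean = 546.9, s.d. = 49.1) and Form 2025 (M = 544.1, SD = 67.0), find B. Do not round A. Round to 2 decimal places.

-202.18

A = SD_Y / SD_X = 67.0 / 49.1 = 1.364562
B = M_Y − A·M_X = 544.1 − 1.364562 × 546.9 = -202.18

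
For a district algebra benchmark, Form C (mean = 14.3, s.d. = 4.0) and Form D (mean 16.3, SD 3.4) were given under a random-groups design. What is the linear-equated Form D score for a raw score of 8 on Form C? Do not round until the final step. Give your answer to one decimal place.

Linear equating: y = (SD_Y/SD_X)(x − M_X) + M_Y
y = (3.4/4.0)(8 − 14.3) + 16.3
y = 0.850000 × -6.3 + 16.3 = -5.3550 + 16.3 = 10.9

10.9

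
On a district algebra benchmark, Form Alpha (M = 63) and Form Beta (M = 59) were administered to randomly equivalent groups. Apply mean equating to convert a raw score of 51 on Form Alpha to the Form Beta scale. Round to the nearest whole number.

Mean equating: y = x + (M_Y − M_X) = 51 + (59 − 63) = 47

47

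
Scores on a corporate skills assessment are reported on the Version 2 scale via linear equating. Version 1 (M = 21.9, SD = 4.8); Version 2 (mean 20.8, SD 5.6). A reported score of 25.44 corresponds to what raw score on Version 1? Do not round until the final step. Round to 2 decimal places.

25.88

Invert y = (SD_Y/SD_X)(x − M_X) + M_Y:
x = (SD_X/SD_Y)(y − M_Y) + M_X = (4.8/5.6)(25.44 − 20.8) + 21.9
x = 0.857143 × 4.640 + 21.9 = 25.88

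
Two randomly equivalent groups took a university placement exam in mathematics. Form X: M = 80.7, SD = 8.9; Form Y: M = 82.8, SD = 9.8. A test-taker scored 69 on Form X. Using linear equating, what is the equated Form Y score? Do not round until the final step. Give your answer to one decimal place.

69.9

Linear equating: y = (SD_Y/SD_X)(x − M_X) + M_Y
y = (9.8/8.9)(69 − 80.7) + 82.8
y = 1.101124 × -11.7 + 82.8 = -12.8831 + 82.8 = 69.9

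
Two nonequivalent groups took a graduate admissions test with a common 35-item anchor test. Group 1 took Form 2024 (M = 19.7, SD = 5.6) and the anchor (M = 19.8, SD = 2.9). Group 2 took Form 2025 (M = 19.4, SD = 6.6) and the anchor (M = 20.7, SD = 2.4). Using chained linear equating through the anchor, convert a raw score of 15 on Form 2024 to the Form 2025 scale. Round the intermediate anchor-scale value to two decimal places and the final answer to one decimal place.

Form 2024 → anchor (Group 1): v = (2.9/5.6)(15 − 19.7) + 19.8 = 17.37
anchor → Form 2025 (Group 2): y = (6.6/2.4)(17.37 − 20.7) + 19.4 = 10.2

10.2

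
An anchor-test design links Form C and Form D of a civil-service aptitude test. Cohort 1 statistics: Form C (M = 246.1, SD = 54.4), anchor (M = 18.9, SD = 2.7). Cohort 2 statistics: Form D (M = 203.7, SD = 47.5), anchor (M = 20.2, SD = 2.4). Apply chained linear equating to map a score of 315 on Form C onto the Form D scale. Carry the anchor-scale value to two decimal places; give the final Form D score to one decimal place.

245.7

Form C → anchor (Cohort 1): v = (2.7/54.4)(315 − 246.1) + 18.9 = 22.32
anchor → Form D (Cohort 2): y = (47.5/2.4)(22.32 − 20.2) + 203.7 = 245.7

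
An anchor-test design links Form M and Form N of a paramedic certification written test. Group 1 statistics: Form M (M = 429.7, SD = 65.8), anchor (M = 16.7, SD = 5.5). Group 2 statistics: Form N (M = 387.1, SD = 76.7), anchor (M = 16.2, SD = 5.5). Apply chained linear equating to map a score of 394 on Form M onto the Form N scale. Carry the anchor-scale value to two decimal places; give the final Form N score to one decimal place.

Form M → anchor (Group 1): v = (5.5/65.8)(394 − 429.7) + 16.7 = 13.72
anchor → Form N (Group 2): y = (76.7/5.5)(13.72 − 16.2) + 387.1 = 352.5

352.5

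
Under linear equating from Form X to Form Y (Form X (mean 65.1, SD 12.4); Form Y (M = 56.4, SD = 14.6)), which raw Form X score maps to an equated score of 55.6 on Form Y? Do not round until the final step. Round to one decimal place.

64.4

Invert y = (SD_Y/SD_X)(x − M_X) + M_Y:
x = (SD_X/SD_Y)(y − M_Y) + M_X = (12.4/14.6)(55.6 − 56.4) + 65.1
x = 0.849315 × -0.800 + 65.1 = 64.4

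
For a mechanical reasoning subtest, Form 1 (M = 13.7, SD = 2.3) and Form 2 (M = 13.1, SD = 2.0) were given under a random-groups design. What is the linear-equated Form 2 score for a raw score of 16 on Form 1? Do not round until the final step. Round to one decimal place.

15.1

Linear equating: y = (SD_Y/SD_X)(x − M_X) + M_Y
y = (2.0/2.3)(16 − 13.7) + 13.1
y = 0.869565 × 2.3 + 13.1 = 2.0000 + 13.1 = 15.1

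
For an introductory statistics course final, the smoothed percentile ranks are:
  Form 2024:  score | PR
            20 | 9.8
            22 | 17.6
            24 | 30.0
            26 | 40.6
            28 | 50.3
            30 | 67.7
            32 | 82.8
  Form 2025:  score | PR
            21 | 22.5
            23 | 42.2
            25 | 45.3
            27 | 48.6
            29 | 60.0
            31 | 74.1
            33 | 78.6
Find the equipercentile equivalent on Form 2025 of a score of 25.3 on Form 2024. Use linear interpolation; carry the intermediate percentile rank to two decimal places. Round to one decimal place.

PR of 25.3 on Form 2024: 30.0 + (25.3 − 24)/(26 − 24) × (40.6 − 30.0) = 36.89
On Form 2025, PR 36.89 falls between score 21 (PR 22.5) and 23 (PR 42.2).
Interpolate: 21 + (36.89 − 22.5)/(42.2 − 22.5) × (23 − 21) = 22.5

22.5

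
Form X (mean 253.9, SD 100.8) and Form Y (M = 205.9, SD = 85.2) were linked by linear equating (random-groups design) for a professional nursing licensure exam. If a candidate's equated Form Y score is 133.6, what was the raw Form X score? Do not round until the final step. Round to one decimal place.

Invert y = (SD_Y/SD_X)(x − M_X) + M_Y:
x = (SD_X/SD_Y)(y − M_Y) + M_X = (100.8/85.2)(133.6 − 205.9) + 253.9
x = 1.183099 × -72.300 + 253.9 = 168.4

168.4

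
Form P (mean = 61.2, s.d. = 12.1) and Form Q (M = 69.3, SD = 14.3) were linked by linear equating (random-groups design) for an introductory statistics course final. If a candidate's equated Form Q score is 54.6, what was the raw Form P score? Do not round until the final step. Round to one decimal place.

48.8

Invert y = (SD_Y/SD_X)(x − M_X) + M_Y:
x = (SD_X/SD_Y)(y − M_Y) + M_X = (12.1/14.3)(54.6 − 69.3) + 61.2
x = 0.846154 × -14.700 + 61.2 = 48.8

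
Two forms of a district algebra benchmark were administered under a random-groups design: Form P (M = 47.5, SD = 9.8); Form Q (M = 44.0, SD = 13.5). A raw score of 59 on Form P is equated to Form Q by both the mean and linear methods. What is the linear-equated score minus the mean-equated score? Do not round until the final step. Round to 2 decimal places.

Mean-equated: 59 + (44.0 − 47.5) = 55.50
Linear-equated: (13.5/9.8)(59 − 47.5) + 44.0 = 59.842
Difference = 59.842 − 55.50 = 4.34

4.34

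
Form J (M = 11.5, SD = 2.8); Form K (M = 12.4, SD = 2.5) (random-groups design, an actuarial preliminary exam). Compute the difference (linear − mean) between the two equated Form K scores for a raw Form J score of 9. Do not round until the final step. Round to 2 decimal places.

Mean-equated: 9 + (12.4 − 11.5) = 9.90
Linear-equated: (2.5/2.8)(9 − 11.5) + 12.4 = 10.168
Difference = 10.168 − 9.90 = 0.27

0.27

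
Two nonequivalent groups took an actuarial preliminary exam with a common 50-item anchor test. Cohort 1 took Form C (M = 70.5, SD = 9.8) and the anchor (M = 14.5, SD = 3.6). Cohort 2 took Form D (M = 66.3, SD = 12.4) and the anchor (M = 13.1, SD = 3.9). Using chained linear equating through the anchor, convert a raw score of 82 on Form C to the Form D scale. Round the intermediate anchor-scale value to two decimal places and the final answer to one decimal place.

84.2

Form C → anchor (Cohort 1): v = (3.6/9.8)(82 − 70.5) + 14.5 = 18.72
anchor → Form D (Cohort 2): y = (12.4/3.9)(18.72 − 13.1) + 66.3 = 84.2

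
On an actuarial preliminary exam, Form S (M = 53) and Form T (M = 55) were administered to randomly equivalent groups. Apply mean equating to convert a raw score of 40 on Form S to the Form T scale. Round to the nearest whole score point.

Mean equating: y = x + (M_Y − M_X) = 40 + (55 − 53) = 42

42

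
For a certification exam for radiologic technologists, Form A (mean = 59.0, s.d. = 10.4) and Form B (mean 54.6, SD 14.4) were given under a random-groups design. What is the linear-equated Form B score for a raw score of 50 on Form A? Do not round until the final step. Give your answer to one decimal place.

Linear equating: y = (SD_Y/SD_X)(x − M_X) + M_Y
y = (14.4/10.4)(50 − 59.0) + 54.6
y = 1.384615 × -9.0 + 54.6 = -12.4615 + 54.6 = 42.1

42.1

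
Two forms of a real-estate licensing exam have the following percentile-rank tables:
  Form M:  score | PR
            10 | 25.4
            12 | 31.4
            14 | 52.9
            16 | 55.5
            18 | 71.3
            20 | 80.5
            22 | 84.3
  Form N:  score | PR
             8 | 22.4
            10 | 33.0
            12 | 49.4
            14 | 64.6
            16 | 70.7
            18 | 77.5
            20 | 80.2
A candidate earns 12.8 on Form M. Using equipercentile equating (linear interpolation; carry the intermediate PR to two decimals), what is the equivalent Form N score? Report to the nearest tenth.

PR of 12.8 on Form M: 31.4 + (12.8 − 12)/(14 − 12) × (52.9 − 31.4) = 40.00
On Form N, PR 40.00 falls between score 10 (PR 33.0) and 12 (PR 49.4).
Interpolate: 10 + (40.00 − 33.0)/(49.4 − 33.0) × (12 − 10) = 10.9

10.9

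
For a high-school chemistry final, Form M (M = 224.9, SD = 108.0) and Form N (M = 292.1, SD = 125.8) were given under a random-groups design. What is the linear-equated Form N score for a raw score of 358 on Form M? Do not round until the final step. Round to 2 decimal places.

447.14

Linear equating: y = (SD_Y/SD_X)(x − M_X) + M_Y
y = (125.8/108.0)(358 − 224.9) + 292.1
y = 1.164815 × 133.1 + 292.1 = 155.0369 + 292.1 = 447.14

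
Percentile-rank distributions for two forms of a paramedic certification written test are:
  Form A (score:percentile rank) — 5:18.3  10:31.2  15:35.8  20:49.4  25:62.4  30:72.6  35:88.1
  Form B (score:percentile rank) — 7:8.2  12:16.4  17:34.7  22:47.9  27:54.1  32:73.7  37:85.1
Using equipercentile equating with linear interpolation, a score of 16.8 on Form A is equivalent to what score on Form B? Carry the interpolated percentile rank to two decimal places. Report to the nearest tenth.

19.3

PR of 16.8 on Form A: 35.8 + (16.8 − 15)/(20 − 15) × (49.4 − 35.8) = 40.70
On Form B, PR 40.70 falls between score 17 (PR 34.7) and 22 (PR 47.9).
Interpolate: 17 + (40.70 − 34.7)/(47.9 − 34.7) × (22 − 17) = 19.3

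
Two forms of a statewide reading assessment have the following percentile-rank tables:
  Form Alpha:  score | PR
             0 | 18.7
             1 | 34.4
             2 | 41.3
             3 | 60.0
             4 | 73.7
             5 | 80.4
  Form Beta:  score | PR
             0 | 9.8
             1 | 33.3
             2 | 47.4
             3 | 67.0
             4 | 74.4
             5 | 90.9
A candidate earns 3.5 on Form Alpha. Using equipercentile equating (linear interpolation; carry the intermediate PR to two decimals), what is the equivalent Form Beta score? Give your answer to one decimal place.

3.0

PR of 3.5 on Form Alpha: 60.0 + (3.5 − 3)/(4 − 3) × (73.7 − 60.0) = 66.85
On Form Beta, PR 66.85 falls between score 2 (PR 47.4) and 3 (PR 67.0).
Interpolate: 2 + (66.85 − 47.4)/(67.0 − 47.4) × (3 − 2) = 3.0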